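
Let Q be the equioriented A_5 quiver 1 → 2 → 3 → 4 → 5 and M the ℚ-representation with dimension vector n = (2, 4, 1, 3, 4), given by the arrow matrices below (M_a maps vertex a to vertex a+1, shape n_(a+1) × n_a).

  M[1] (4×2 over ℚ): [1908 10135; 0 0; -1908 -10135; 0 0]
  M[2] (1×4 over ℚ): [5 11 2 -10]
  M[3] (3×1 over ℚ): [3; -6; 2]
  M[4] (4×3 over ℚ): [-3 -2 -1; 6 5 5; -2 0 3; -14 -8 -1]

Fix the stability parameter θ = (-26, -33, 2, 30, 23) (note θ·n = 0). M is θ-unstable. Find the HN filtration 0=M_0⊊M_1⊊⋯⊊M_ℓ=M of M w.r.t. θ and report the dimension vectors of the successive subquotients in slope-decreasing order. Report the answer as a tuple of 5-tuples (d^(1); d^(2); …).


Via rank(M_{q-1}∘⋯∘M_p): M ≅ I[1,1], I[1,5], I[2,2]^3, I[4,5]^2, I[5,5].
μ_θ-semistable layers: μ^(1)=53/2; μ^(2)=23; μ^(3)=2; μ^(4)=-26; μ^(5)=-59/2; μ^(6)=-33

((0, 0, 0, 3, 3); (0, 0, 0, 0, 1); (0, 0, 1, 0, 0); (1, 0, 0, 0, 0); (1, 1, 0, 0, 0); (0, 3, 0, 0, 0))


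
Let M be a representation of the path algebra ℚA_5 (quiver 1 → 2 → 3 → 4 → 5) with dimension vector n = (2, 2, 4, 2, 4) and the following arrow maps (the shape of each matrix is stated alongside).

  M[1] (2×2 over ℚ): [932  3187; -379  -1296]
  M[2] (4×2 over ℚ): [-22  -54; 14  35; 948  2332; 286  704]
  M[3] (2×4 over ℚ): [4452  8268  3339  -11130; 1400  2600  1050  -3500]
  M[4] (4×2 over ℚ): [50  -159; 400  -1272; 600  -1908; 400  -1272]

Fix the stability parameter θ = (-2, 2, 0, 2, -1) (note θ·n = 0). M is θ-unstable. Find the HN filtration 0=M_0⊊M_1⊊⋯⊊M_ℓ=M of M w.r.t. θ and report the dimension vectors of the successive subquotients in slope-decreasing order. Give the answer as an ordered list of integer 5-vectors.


Interval decomposition of M: I[1,3]^2, I[3,3], I[3,4], I[4,5], I[5,5]^3.
HN type (ℓ=6): μ^(1)=2; μ^(2)=1; μ^(3)=1/2; μ^(4)=0; μ^(5)=-1; μ^(6)=-2

((0, 0, 0, 1, 0); (0, 2, 2, 0, 0); (0, 0, 0, 1, 1); (0, 0, 2, 0, 0); (0, 0, 0, 0, 3); (2, 0, 0, 0, 0))


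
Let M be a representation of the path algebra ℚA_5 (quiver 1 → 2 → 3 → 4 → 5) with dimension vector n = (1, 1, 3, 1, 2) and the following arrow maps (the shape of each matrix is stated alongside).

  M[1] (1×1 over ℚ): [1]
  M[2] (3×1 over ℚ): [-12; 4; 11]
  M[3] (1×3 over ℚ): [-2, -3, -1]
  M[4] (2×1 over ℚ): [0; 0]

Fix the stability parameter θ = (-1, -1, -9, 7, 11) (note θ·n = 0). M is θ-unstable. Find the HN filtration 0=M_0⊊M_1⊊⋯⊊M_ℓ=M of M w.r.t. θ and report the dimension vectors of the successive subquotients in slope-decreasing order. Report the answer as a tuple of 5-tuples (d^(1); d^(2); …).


Barcode: M ≅ I[1,4], I[3,3]^2, I[5,5]^2. HN layers by μ_θ (4 steps, strictly decreasing):
  μ^(1)=11; μ^(2)=7; μ^(3)=-11/3; μ^(4)=-9

((0, 0, 0, 0, 2); (0, 0, 0, 1, 0); (1, 1, 1, 0, 0); (0, 0, 2, 0, 0))


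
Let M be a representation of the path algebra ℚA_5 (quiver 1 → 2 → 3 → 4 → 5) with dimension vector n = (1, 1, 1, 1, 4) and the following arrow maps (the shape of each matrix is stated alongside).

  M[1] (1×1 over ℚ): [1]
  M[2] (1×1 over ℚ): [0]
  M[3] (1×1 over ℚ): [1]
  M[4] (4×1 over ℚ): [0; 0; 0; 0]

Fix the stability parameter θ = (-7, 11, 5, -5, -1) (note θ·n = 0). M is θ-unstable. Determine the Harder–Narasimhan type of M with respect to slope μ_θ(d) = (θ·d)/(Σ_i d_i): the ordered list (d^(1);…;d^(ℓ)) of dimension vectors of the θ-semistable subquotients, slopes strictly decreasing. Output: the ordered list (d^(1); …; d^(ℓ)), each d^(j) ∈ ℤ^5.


Via rank(M_{q-1}∘⋯∘M_p): M ≅ I[1,2], I[3,4], I[5,5]^4.
μ_θ-semistable layers: μ^(1)=11; μ^(2)=0; μ^(3)=-1; μ^(4)=-7

((0, 1, 0, 0, 0); (0, 0, 1, 1, 0); (0, 0, 0, 0, 4); (1, 0, 0, 0, 0))


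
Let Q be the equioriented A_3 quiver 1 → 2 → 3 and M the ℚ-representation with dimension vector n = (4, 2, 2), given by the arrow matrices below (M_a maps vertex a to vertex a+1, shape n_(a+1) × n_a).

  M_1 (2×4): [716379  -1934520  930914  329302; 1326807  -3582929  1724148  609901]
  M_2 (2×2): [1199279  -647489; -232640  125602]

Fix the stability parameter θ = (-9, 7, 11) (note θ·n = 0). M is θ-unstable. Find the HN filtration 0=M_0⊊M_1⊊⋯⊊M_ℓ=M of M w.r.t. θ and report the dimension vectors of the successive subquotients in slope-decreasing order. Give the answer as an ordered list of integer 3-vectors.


Via rank(M_{q-1}∘⋯∘M_p): M ≅ I[1,1]^2, I[1,3]^2.
μ_θ-semistable layers: μ^(1)=11; μ^(2)=7; μ^(3)=-9

((0, 0, 2); (0, 2, 0); (4, 0, 0))


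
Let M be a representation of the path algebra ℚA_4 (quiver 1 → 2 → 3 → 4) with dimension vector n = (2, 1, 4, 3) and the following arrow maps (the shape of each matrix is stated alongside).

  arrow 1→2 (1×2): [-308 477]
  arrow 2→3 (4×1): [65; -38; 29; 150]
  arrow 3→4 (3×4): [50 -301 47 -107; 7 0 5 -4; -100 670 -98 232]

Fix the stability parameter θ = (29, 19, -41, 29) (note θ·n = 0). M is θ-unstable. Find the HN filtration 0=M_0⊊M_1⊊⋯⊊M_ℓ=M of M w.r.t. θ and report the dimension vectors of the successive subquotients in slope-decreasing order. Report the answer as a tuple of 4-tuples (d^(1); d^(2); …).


Barcode: M ≅ I[1,1], I[1,4], I[3,3], I[3,4]^2. HN layers by μ_θ (3 steps, strictly decreasing):
  μ^(1)=29; μ^(2)=7/3; μ^(3)=-41

((1, 0, 0, 3); (1, 1, 1, 0); (0, 0, 3, 0))


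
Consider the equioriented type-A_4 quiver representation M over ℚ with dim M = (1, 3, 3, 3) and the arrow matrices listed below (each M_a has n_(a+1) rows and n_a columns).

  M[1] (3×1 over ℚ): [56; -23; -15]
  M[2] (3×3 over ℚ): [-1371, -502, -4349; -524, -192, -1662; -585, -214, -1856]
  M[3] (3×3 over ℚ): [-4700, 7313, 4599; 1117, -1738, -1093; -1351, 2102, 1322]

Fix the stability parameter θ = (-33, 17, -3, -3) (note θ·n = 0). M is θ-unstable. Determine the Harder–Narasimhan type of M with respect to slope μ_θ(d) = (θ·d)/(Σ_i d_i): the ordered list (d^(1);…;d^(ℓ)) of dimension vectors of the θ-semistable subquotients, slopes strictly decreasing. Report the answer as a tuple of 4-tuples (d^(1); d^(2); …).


Interval decomposition of M: I[1,4], I[2,2], I[2,4], I[3,4].
HN type (ℓ=4): μ^(1)=17; μ^(2)=11/3; μ^(3)=-3; μ^(4)=-33

((0, 1, 0, 0); (0, 2, 2, 2); (0, 0, 1, 1); (1, 0, 0, 0))


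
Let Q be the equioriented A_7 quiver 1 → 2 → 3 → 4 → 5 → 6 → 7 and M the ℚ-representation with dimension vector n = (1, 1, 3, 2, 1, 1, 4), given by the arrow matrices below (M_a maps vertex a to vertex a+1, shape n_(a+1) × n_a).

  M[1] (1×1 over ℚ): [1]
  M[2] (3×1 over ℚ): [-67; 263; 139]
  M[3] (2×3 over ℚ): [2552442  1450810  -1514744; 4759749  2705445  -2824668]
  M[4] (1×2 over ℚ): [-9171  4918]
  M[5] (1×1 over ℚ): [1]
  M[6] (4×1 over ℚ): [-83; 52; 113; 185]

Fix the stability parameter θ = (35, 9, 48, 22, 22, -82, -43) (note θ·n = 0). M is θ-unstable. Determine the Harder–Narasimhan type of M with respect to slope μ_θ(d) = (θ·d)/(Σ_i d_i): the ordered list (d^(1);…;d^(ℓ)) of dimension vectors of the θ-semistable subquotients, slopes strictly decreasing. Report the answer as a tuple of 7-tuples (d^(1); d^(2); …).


Barcode: M ≅ I[1,3], I[3,3], I[3,4], I[4,7], I[7,7]^3. HN layers by μ_θ (5 steps, strictly decreasing):
  μ^(1)=48; μ^(2)=35; μ^(3)=22; μ^(4)=-81/4; μ^(5)=-43

((0, 0, 2, 0, 0, 0, 0); (0, 0, 1, 1, 0, 0, 0); (1, 1, 0, 0, 0, 0, 0); (0, 0, 0, 1, 1, 1, 1); (0, 0, 0, 0, 0, 0, 3))


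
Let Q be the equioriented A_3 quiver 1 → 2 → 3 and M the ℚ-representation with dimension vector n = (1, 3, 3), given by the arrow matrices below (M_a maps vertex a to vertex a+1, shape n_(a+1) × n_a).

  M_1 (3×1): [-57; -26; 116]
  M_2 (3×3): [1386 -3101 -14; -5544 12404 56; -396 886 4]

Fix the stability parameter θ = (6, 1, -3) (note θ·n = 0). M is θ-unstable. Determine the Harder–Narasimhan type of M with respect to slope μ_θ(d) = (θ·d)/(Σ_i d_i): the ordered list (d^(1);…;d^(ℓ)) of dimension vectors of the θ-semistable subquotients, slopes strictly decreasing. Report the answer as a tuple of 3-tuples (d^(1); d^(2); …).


Via rank(M_{q-1}∘⋯∘M_p): M ≅ I[1,2], I[2,2], I[2,3], I[3,3]^2.
μ_θ-semistable layers: μ^(1)=7/2; μ^(2)=1; μ^(3)=-1; μ^(4)=-3

((1, 1, 0); (0, 1, 0); (0, 1, 1); (0, 0, 2))


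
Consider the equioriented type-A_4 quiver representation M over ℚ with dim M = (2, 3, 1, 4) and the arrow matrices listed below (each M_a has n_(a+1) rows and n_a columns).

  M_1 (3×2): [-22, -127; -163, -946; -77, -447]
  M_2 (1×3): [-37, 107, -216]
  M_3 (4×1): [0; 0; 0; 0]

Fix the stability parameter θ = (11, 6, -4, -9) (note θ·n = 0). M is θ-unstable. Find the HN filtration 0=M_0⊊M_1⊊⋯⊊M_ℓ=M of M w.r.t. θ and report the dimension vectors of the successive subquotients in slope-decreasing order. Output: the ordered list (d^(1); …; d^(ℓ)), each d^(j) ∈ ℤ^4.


Interval decomposition of M: I[1,2], I[1,3], I[2,2], I[4,4]^4.
HN type (ℓ=4): μ^(1)=17/2; μ^(2)=6; μ^(3)=13/3; μ^(4)=-9

((1, 1, 0, 0); (0, 1, 0, 0); (1, 1, 1, 0); (0, 0, 0, 4))


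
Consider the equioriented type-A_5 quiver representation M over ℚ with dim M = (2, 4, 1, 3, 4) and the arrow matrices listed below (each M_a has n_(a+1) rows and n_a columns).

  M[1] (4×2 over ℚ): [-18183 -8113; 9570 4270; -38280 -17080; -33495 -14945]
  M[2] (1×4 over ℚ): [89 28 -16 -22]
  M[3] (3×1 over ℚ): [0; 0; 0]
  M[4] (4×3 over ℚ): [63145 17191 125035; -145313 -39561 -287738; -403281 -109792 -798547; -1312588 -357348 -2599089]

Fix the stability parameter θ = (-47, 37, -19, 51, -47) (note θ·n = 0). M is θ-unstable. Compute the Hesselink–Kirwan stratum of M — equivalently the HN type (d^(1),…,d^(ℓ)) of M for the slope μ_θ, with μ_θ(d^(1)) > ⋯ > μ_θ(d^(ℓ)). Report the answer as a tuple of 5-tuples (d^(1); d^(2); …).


Interval decomposition of M: I[1,1], I[1,3], I[2,2]^3, I[4,5]^3, I[5,5].
HN type (ℓ=4): μ^(1)=37; μ^(2)=9; μ^(3)=2; μ^(4)=-47

((0, 3, 0, 0, 0); (0, 1, 1, 0, 0); (0, 0, 0, 3, 3); (2, 0, 0, 0, 1))


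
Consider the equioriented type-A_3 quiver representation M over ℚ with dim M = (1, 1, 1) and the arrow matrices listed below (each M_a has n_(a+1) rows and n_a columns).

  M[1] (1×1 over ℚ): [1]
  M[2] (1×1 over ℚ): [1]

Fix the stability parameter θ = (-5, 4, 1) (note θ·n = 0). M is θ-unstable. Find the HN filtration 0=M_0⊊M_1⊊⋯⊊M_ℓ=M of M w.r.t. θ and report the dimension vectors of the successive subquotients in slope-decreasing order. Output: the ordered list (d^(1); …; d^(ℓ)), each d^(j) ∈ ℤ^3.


Interval decomposition of M: I[1,3].
HN type (ℓ=2): μ^(1)=5/2; μ^(2)=-5

((0, 1, 1); (1, 0, 0))


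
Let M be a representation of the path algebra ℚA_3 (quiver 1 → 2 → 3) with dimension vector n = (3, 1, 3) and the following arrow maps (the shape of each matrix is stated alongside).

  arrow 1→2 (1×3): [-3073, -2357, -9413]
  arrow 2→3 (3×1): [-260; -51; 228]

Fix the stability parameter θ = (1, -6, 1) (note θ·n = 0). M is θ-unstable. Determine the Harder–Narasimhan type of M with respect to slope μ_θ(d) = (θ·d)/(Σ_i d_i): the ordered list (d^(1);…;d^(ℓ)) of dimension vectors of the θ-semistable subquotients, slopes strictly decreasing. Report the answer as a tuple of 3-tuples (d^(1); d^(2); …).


Via rank(M_{q-1}∘⋯∘M_p): M ≅ I[1,1]^2, I[1,3], I[3,3]^2.
μ_θ-semistable layers: μ^(1)=1; μ^(2)=-5/2

((2, 0, 3); (1, 1, 0))


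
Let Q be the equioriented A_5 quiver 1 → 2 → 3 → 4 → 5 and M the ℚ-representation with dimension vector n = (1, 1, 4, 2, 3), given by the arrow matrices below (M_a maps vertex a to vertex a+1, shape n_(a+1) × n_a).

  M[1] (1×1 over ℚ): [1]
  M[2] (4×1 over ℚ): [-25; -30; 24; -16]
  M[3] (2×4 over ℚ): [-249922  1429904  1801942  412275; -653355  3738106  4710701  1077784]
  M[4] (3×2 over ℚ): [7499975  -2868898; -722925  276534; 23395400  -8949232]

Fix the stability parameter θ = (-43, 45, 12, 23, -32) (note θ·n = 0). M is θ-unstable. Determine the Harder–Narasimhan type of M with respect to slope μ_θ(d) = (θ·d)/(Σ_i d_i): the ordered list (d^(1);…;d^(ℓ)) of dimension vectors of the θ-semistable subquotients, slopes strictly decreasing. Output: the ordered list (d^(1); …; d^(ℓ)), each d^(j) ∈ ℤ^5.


Interval decomposition of M: I[1,4], I[3,3]^2, I[3,5], I[5,5]^2.
HN type (ℓ=5): μ^(1)=80/3; μ^(2)=12; μ^(3)=1; μ^(4)=-32; μ^(5)=-43

((0, 1, 1, 1, 0); (0, 0, 2, 0, 0); (0, 0, 1, 1, 1); (0, 0, 0, 0, 2); (1, 0, 0, 0, 0))


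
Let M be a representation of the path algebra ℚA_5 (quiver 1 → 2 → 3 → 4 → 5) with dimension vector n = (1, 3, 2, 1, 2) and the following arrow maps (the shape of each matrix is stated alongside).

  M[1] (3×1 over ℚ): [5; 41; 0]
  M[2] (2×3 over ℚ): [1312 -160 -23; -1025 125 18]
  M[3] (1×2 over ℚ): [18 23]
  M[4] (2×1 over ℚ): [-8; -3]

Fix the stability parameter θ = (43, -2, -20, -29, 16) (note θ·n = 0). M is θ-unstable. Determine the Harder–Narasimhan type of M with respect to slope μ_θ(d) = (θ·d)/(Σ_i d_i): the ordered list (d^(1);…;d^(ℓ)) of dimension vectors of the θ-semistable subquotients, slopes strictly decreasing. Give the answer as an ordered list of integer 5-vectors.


Via rank(M_{q-1}∘⋯∘M_p): M ≅ I[1,2], I[2,3], I[2,5], I[5,5].
μ_θ-semistable layers: μ^(1)=41/2; μ^(2)=16; μ^(3)=-11; μ^(4)=-17

((1, 1, 0, 0, 0); (0, 0, 0, 0, 2); (0, 1, 1, 0, 0); (0, 1, 1, 1, 0))


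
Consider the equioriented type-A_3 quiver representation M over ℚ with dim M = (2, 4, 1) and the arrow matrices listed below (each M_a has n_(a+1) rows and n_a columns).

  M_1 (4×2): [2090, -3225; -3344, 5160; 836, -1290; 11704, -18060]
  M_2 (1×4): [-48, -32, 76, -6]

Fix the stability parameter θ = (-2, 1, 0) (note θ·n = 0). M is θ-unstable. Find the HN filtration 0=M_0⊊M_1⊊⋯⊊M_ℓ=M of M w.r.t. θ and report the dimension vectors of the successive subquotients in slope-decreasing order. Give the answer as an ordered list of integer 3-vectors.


Via rank(M_{q-1}∘⋯∘M_p): M ≅ I[1,1], I[1,2], I[2,2]^2, I[2,3].
μ_θ-semistable layers: μ^(1)=1; μ^(2)=1/2; μ^(3)=-2

((0, 3, 0); (0, 1, 1); (2, 0, 0))


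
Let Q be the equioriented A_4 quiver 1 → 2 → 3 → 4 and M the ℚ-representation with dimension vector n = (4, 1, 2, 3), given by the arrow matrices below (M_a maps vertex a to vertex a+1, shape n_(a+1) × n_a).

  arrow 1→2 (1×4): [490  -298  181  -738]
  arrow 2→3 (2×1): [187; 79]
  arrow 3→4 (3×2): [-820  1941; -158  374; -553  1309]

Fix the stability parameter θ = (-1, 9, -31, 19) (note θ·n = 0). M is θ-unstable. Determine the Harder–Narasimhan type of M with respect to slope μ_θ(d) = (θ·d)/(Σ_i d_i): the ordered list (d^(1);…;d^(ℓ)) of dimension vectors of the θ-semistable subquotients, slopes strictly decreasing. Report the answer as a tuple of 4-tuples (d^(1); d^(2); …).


Barcode: M ≅ I[1,1]^3, I[1,4], I[3,4], I[4,4]. HN layers by μ_θ (4 steps, strictly decreasing):
  μ^(1)=19; μ^(2)=-1; μ^(3)=-23/3; μ^(4)=-31

((0, 0, 0, 3); (3, 0, 0, 0); (1, 1, 1, 0); (0, 0, 1, 0))


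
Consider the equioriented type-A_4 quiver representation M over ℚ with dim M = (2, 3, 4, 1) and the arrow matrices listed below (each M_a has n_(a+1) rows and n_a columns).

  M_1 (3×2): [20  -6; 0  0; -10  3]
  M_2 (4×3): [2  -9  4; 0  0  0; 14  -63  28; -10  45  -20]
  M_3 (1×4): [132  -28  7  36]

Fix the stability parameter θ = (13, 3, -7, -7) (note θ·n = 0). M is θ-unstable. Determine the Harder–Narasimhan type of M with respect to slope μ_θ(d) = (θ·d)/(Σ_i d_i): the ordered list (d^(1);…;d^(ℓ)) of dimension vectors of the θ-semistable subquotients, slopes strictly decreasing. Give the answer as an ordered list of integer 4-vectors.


Barcode: M ≅ I[1,1], I[1,2], I[2,2], I[2,4], I[3,3]^3. HN layers by μ_θ (5 steps, strictly decreasing):
  μ^(1)=13; μ^(2)=8; μ^(3)=3; μ^(4)=-11/3; μ^(5)=-7

((1, 0, 0, 0); (1, 1, 0, 0); (0, 1, 0, 0); (0, 1, 1, 1); (0, 0, 3, 0))


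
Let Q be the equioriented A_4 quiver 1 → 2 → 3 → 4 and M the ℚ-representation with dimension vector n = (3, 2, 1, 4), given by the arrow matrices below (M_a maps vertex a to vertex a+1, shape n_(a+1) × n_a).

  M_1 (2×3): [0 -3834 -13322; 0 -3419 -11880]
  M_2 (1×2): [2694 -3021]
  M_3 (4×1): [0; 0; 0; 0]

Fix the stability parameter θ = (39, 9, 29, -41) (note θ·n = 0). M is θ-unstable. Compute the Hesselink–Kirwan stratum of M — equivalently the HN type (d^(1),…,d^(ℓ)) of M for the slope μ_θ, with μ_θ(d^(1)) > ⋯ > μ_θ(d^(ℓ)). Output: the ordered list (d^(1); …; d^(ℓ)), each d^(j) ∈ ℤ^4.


Interval decomposition of M: I[1,1], I[1,2], I[1,3], I[4,4]^4.
HN type (ℓ=4): μ^(1)=39; μ^(2)=29; μ^(3)=24; μ^(4)=-41

((1, 0, 0, 0); (0, 0, 1, 0); (2, 2, 0, 0); (0, 0, 0, 4))


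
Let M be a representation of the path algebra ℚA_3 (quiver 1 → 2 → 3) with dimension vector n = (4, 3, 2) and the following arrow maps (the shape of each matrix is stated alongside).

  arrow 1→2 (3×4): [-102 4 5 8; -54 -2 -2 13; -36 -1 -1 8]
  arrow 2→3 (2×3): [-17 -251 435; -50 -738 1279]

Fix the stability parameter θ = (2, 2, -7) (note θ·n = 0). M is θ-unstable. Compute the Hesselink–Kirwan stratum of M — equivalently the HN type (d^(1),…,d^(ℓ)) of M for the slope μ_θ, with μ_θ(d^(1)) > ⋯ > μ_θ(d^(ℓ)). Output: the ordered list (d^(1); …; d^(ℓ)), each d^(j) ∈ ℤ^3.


Interval decomposition of M: I[1,1], I[1,2], I[1,3]^2.
HN type (ℓ=2): μ^(1)=2; μ^(2)=-1

((2, 1, 0); (2, 2, 2))


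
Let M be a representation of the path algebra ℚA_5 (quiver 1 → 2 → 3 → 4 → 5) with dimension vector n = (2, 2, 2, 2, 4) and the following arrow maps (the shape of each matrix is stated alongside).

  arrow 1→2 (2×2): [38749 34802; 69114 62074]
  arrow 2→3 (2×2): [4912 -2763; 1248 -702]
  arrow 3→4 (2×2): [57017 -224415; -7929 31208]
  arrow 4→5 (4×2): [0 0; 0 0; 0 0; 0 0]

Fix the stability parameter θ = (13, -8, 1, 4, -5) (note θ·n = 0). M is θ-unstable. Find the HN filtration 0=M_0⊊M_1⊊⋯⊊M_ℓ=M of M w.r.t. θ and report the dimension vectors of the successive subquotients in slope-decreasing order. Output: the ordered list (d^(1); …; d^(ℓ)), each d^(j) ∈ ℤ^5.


Interval decomposition of M: I[1,2], I[1,4], I[3,4], I[5,5]^4.
HN type (ℓ=5): μ^(1)=4; μ^(2)=5/2; μ^(3)=2; μ^(4)=1; μ^(5)=-5

((0, 0, 0, 2, 0); (1, 1, 0, 0, 0); (1, 1, 1, 0, 0); (0, 0, 1, 0, 0); (0, 0, 0, 0, 4))


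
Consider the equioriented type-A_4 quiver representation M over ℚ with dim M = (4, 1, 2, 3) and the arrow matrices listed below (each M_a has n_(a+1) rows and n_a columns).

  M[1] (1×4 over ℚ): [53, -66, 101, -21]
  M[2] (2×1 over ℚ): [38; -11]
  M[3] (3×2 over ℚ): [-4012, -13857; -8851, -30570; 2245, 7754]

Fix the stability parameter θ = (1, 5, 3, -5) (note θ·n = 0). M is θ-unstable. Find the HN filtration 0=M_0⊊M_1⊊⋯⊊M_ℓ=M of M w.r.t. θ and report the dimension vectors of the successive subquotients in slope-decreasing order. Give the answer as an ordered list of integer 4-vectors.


Barcode: M ≅ I[1,1]^3, I[1,4], I[3,4], I[4,4]. HN layers by μ_θ (3 steps, strictly decreasing):
  μ^(1)=1; μ^(2)=-1; μ^(3)=-5

((4, 1, 1, 1); (0, 0, 1, 1); (0, 0, 0, 1))


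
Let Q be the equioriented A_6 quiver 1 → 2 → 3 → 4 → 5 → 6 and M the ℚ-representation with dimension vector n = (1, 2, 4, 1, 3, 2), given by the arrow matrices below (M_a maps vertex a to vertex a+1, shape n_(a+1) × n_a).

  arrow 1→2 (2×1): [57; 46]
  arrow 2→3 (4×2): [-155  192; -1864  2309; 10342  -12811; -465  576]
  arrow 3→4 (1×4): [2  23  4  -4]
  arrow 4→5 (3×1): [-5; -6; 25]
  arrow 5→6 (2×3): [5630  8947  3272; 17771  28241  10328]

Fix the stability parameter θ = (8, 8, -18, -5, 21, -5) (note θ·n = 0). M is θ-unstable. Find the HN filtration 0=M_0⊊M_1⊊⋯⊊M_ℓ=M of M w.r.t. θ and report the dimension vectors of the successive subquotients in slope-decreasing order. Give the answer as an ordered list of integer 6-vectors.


Interval decomposition of M: I[1,3], I[2,6], I[3,3]^2, I[5,5], I[5,6].
HN type (ℓ=5): μ^(1)=21; μ^(2)=8; μ^(3)=-2/3; μ^(4)=-5; μ^(5)=-18

((0, 0, 0, 0, 1, 0); (0, 0, 0, 0, 2, 2); (1, 1, 1, 0, 0, 0); (0, 1, 1, 1, 0, 0); (0, 0, 2, 0, 0, 0))


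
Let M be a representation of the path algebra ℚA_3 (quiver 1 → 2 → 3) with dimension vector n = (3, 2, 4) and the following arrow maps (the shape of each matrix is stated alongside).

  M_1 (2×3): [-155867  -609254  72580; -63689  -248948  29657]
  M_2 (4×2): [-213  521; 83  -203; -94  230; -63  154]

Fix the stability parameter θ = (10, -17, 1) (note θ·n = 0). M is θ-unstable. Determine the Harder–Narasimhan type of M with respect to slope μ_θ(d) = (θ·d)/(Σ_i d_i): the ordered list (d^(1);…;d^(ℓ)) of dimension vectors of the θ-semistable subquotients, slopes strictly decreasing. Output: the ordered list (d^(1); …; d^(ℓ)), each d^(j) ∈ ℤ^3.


Interval decomposition of M: I[1,1], I[1,3]^2, I[3,3]^2.
HN type (ℓ=3): μ^(1)=10; μ^(2)=1; μ^(3)=-7/2

((1, 0, 0); (0, 0, 4); (2, 2, 0))


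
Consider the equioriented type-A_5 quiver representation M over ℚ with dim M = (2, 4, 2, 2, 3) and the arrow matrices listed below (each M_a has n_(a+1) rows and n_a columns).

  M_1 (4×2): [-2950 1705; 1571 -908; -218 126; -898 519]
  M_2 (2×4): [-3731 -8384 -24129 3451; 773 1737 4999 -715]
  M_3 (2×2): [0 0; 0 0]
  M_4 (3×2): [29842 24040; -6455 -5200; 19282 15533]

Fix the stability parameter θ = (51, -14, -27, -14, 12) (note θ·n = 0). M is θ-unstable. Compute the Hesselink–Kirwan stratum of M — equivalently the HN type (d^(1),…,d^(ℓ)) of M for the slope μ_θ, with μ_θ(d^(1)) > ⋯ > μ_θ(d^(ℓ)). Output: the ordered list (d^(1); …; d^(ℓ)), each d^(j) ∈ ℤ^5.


Interval decomposition of M: I[1,2], I[1,3], I[2,2], I[2,3], I[4,5]^2, I[5,5].
HN type (ℓ=5): μ^(1)=37/2; μ^(2)=12; μ^(3)=10/3; μ^(4)=-14; μ^(5)=-41/2

((1, 1, 0, 0, 0); (0, 0, 0, 0, 3); (1, 1, 1, 0, 0); (0, 1, 0, 2, 0); (0, 1, 1, 0, 0))


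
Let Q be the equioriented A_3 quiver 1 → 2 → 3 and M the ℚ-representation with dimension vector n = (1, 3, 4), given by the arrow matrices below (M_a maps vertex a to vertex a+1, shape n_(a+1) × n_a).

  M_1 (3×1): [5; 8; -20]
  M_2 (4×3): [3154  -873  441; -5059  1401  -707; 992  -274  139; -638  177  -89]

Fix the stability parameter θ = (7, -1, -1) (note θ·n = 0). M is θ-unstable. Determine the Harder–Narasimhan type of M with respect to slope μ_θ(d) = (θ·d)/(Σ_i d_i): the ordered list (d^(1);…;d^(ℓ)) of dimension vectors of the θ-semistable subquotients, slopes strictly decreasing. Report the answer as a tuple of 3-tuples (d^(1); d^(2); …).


Interval decomposition of M: I[1,3], I[2,3]^2, I[3,3].
HN type (ℓ=2): μ^(1)=5/3; μ^(2)=-1

((1, 1, 1); (0, 2, 3))


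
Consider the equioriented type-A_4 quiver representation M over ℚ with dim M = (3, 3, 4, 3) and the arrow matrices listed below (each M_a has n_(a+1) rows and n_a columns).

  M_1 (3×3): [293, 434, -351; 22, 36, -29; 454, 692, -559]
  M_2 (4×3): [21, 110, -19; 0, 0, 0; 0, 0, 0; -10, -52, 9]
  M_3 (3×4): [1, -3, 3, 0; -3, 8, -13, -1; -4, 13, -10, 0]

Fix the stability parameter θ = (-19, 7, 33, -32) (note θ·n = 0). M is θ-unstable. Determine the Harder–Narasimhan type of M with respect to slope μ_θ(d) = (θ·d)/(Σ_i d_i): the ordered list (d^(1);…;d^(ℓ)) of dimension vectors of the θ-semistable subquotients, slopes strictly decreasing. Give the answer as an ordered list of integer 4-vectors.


Interval decomposition of M: I[1,1], I[1,4]^2, I[2,2], I[3,3], I[3,4].
HN type (ℓ=5): μ^(1)=33; μ^(2)=7; μ^(3)=8/3; μ^(4)=1/2; μ^(5)=-19

((0, 0, 1, 0); (0, 1, 0, 0); (0, 2, 2, 2); (0, 0, 1, 1); (3, 0, 0, 0))


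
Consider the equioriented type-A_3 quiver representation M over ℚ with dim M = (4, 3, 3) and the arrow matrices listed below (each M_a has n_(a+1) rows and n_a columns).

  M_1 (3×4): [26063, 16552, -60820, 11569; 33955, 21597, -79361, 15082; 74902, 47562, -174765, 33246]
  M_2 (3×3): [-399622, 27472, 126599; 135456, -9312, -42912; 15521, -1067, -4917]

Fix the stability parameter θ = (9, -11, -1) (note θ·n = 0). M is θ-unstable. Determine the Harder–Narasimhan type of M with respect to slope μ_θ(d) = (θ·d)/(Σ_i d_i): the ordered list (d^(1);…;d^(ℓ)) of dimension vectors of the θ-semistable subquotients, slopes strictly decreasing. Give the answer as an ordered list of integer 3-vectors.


Interval decomposition of M: I[1,1], I[1,2], I[1,3]^2, I[3,3].
HN type (ℓ=2): μ^(1)=9; μ^(2)=-1

((1, 0, 0); (3, 3, 3))


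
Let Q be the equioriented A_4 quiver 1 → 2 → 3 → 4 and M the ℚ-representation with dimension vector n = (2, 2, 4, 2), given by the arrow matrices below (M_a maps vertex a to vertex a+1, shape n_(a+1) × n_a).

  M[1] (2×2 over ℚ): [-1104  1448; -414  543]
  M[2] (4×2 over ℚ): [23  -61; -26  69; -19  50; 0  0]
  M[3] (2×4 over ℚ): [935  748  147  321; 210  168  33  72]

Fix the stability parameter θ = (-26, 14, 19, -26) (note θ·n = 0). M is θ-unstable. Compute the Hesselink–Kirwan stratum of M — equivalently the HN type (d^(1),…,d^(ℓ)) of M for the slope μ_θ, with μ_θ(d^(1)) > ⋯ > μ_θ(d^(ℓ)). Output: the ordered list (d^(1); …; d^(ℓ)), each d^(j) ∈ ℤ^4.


Interval decomposition of M: I[1,1], I[1,4], I[2,4], I[3,3]^2.
HN type (ℓ=3): μ^(1)=19; μ^(2)=7/3; μ^(3)=-26

((0, 0, 2, 0); (0, 2, 2, 2); (2, 0, 0, 0))


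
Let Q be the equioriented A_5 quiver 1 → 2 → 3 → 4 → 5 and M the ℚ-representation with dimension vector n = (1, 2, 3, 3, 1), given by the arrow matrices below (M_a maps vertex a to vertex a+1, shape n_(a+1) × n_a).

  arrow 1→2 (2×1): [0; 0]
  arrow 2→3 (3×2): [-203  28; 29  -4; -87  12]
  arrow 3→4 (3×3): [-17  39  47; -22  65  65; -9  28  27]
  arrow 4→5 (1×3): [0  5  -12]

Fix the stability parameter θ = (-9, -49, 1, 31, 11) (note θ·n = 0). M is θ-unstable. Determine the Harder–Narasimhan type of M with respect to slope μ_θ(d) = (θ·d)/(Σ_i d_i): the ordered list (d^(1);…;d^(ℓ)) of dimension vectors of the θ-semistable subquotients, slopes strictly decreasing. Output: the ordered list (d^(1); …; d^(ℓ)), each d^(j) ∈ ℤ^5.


Interval decomposition of M: I[1,1], I[2,2], I[2,4], I[3,4], I[3,5].
HN type (ℓ=5): μ^(1)=31; μ^(2)=21; μ^(3)=1; μ^(4)=-9; μ^(5)=-49

((0, 0, 0, 2, 0); (0, 0, 0, 1, 1); (0, 0, 3, 0, 0); (1, 0, 0, 0, 0); (0, 2, 0, 0, 0))


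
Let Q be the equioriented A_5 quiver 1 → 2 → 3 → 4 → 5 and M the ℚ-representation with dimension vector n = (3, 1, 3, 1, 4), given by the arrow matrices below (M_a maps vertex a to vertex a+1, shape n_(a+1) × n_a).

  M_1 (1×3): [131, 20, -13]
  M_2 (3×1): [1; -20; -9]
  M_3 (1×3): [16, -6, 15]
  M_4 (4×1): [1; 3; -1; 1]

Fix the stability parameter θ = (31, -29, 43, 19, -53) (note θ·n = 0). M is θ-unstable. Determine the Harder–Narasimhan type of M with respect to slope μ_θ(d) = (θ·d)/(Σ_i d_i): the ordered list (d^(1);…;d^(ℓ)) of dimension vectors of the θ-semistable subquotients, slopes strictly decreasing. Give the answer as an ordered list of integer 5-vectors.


Barcode: M ≅ I[1,1]^2, I[1,5], I[3,3]^2, I[5,5]^3. HN layers by μ_θ (5 steps, strictly decreasing):
  μ^(1)=43; μ^(2)=31; μ^(3)=3; μ^(4)=1; μ^(5)=-53

((0, 0, 2, 0, 0); (2, 0, 0, 0, 0); (0, 0, 1, 1, 1); (1, 1, 0, 0, 0); (0, 0, 0, 0, 3))


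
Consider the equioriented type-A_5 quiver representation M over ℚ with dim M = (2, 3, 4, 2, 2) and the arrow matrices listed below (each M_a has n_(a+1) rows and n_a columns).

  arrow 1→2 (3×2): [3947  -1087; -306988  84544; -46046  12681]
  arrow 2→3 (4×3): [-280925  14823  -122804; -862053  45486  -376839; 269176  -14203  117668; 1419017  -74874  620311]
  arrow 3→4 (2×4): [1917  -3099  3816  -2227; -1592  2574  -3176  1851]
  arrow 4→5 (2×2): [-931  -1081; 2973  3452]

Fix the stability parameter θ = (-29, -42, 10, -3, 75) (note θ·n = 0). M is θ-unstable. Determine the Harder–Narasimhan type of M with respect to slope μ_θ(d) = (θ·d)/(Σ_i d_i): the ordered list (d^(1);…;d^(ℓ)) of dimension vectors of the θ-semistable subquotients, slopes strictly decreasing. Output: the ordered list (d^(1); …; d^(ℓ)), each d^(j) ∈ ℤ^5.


Barcode: M ≅ I[1,5]^2, I[2,3], I[3,3]. HN layers by μ_θ (5 steps, strictly decreasing):
  μ^(1)=75; μ^(2)=10; μ^(3)=7/2; μ^(4)=-71/2; μ^(5)=-42

((0, 0, 0, 0, 2); (0, 0, 2, 0, 0); (0, 0, 2, 2, 0); (2, 2, 0, 0, 0); (0, 1, 0, 0, 0))


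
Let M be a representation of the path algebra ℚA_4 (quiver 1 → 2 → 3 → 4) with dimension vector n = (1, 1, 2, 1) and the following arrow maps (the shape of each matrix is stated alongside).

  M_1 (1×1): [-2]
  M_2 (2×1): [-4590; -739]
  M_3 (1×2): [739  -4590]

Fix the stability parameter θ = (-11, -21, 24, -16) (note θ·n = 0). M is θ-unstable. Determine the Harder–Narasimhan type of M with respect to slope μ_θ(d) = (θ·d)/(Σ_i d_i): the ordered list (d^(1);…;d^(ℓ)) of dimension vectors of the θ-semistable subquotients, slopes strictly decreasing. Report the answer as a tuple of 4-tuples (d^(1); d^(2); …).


Via rank(M_{q-1}∘⋯∘M_p): M ≅ I[1,3], I[3,4].
μ_θ-semistable layers: μ^(1)=24; μ^(2)=4; μ^(3)=-16

((0, 0, 1, 0); (0, 0, 1, 1); (1, 1, 0, 0))


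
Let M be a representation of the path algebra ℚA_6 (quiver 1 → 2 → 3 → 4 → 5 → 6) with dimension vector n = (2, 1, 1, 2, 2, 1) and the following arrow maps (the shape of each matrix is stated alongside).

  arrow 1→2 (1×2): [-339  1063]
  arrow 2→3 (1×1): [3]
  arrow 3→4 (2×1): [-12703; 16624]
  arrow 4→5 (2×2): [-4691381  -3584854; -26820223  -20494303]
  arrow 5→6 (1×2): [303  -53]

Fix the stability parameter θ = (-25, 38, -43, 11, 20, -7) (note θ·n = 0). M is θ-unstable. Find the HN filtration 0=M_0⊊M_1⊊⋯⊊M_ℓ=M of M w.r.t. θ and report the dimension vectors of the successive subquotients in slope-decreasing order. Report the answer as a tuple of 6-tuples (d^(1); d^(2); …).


Interval decomposition of M: I[1,1], I[1,5], I[4,6].
HN type (ℓ=5): μ^(1)=20; μ^(2)=11; μ^(3)=8; μ^(4)=-5/2; μ^(5)=-25

((0, 0, 0, 0, 1, 0); (0, 0, 0, 1, 0, 0); (0, 0, 0, 1, 1, 1); (0, 1, 1, 0, 0, 0); (2, 0, 0, 0, 0, 0))


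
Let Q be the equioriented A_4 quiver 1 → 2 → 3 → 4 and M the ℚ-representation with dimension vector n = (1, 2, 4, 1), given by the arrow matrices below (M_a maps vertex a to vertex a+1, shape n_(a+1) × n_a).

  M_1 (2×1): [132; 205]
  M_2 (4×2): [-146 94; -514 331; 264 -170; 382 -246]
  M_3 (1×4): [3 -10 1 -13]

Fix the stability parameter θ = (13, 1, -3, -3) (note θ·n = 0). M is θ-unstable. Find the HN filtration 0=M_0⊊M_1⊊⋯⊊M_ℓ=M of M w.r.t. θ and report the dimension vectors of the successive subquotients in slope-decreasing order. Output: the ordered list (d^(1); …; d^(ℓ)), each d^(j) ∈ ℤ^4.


Via rank(M_{q-1}∘⋯∘M_p): M ≅ I[1,3], I[2,3], I[3,3], I[3,4].
μ_θ-semistable layers: μ^(1)=11/3; μ^(2)=-1; μ^(3)=-3

((1, 1, 1, 0); (0, 1, 1, 0); (0, 0, 2, 1))


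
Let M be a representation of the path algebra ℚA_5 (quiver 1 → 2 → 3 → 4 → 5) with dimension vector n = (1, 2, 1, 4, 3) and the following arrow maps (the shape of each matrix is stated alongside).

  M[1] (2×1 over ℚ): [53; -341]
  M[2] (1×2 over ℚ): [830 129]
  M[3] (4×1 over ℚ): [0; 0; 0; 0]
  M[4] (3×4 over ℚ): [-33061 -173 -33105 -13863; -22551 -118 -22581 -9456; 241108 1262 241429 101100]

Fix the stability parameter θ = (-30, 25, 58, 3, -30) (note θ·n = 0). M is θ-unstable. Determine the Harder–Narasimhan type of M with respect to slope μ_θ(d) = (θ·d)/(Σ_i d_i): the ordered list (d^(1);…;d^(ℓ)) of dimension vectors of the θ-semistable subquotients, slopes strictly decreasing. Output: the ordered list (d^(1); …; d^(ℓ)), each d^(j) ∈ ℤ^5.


Via rank(M_{q-1}∘⋯∘M_p): M ≅ I[1,3], I[2,2], I[4,4], I[4,5]^3.
μ_θ-semistable layers: μ^(1)=58; μ^(2)=25; μ^(3)=3; μ^(4)=-27/2; μ^(5)=-30

((0, 0, 1, 0, 0); (0, 2, 0, 0, 0); (0, 0, 0, 1, 0); (0, 0, 0, 3, 3); (1, 0, 0, 0, 0))


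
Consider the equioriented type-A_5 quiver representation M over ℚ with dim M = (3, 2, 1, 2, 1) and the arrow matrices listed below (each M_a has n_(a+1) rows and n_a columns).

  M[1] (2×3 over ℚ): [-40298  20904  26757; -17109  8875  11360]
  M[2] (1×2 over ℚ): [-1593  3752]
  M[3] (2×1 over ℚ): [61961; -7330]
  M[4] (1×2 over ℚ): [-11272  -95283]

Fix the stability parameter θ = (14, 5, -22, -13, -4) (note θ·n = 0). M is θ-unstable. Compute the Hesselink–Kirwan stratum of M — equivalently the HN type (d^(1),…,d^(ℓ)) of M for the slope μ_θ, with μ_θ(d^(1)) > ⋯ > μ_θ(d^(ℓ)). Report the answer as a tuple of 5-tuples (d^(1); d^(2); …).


Via rank(M_{q-1}∘⋯∘M_p): M ≅ I[1,1], I[1,2], I[1,5], I[4,4].
μ_θ-semistable layers: μ^(1)=14; μ^(2)=19/2; μ^(3)=-4; μ^(4)=-13

((1, 0, 0, 0, 0); (1, 1, 0, 0, 0); (1, 1, 1, 1, 1); (0, 0, 0, 1, 0))


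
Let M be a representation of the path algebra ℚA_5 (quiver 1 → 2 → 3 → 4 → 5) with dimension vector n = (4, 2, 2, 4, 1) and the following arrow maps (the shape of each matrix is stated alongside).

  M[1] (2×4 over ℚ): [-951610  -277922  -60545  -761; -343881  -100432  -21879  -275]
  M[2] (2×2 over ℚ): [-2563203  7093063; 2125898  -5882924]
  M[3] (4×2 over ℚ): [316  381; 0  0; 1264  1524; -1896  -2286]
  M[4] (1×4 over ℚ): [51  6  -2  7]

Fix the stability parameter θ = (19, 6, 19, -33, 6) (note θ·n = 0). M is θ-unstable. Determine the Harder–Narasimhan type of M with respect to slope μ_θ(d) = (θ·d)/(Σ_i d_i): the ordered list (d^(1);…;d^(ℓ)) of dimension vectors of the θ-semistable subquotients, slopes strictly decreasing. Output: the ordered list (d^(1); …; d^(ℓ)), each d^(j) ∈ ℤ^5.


Barcode: M ≅ I[1,1]^2, I[1,3], I[1,5], I[4,4]^3. HN layers by μ_θ (5 steps, strictly decreasing):
  μ^(1)=19; μ^(2)=25/2; μ^(3)=6; μ^(4)=11/4; μ^(5)=-33

((2, 0, 1, 0, 0); (1, 1, 0, 0, 0); (0, 0, 0, 0, 1); (1, 1, 1, 1, 0); (0, 0, 0, 3, 0))


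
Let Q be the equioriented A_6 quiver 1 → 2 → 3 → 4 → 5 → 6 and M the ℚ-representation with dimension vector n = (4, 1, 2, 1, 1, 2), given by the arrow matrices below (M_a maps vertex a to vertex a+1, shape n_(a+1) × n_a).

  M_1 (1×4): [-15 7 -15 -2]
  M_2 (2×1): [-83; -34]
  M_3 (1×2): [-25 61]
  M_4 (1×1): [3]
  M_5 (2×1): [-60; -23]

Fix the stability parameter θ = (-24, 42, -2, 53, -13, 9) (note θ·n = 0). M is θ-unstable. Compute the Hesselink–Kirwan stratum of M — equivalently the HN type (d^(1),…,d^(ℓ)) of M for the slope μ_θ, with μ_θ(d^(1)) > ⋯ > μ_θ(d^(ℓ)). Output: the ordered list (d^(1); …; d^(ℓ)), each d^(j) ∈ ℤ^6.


Interval decomposition of M: I[1,1]^3, I[1,6], I[3,3], I[6,6].
HN type (ℓ=4): μ^(1)=89/5; μ^(2)=9; μ^(3)=-2; μ^(4)=-24

((0, 1, 1, 1, 1, 1); (0, 0, 0, 0, 0, 1); (0, 0, 1, 0, 0, 0); (4, 0, 0, 0, 0, 0))


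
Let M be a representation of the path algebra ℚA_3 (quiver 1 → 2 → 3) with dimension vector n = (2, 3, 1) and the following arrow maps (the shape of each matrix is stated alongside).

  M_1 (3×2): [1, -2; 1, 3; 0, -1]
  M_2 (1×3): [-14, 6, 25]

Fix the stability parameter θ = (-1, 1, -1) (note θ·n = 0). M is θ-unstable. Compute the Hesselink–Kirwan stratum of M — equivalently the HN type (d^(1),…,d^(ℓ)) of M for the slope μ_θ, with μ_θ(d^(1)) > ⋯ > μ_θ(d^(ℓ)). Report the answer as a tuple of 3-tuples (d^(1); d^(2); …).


Barcode: M ≅ I[1,2], I[1,3], I[2,2]. HN layers by μ_θ (3 steps, strictly decreasing):
  μ^(1)=1; μ^(2)=0; μ^(3)=-1

((0, 2, 0); (0, 1, 1); (2, 0, 0))


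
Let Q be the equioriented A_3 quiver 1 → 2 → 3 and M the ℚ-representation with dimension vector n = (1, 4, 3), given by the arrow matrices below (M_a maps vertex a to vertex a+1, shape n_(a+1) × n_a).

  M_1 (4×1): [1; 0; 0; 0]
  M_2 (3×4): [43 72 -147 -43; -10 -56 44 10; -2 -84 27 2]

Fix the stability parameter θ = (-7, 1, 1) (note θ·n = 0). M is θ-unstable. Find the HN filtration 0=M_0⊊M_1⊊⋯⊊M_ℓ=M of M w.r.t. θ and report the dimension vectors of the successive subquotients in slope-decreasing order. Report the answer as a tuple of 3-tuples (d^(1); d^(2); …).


Via rank(M_{q-1}∘⋯∘M_p): M ≅ I[1,3], I[2,2]^2, I[2,3], I[3,3].
μ_θ-semistable layers: μ^(1)=1; μ^(2)=-7

((0, 4, 3); (1, 0, 0))


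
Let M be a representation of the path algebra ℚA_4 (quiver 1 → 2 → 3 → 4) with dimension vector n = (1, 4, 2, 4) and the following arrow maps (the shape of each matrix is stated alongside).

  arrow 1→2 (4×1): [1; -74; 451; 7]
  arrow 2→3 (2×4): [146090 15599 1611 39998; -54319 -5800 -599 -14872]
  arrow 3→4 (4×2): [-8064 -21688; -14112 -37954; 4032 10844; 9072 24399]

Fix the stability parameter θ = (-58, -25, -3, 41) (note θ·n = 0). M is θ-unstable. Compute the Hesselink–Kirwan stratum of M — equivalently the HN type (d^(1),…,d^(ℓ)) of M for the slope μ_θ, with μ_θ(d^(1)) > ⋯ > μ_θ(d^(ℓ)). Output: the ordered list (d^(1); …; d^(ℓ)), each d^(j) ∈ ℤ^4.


Via rank(M_{q-1}∘⋯∘M_p): M ≅ I[1,4], I[2,2]^2, I[2,3], I[4,4]^3.
μ_θ-semistable layers: μ^(1)=41; μ^(2)=-3; μ^(3)=-25; μ^(4)=-58

((0, 0, 0, 4); (0, 0, 2, 0); (0, 4, 0, 0); (1, 0, 0, 0))


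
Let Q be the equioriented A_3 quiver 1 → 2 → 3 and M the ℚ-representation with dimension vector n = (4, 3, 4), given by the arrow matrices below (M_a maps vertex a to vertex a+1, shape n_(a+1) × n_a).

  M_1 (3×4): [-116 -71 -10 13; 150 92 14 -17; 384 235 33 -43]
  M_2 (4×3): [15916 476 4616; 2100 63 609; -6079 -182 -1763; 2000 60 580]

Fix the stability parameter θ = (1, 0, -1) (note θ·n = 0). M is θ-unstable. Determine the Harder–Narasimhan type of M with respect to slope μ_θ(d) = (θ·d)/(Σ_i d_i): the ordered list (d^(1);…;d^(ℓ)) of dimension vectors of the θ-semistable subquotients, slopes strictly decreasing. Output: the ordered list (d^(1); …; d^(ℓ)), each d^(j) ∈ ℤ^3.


Via rank(M_{q-1}∘⋯∘M_p): M ≅ I[1,1], I[1,2], I[1,3]^2, I[3,3]^2.
μ_θ-semistable layers: μ^(1)=1; μ^(2)=1/2; μ^(3)=0; μ^(4)=-1

((1, 0, 0); (1, 1, 0); (2, 2, 2); (0, 0, 2))


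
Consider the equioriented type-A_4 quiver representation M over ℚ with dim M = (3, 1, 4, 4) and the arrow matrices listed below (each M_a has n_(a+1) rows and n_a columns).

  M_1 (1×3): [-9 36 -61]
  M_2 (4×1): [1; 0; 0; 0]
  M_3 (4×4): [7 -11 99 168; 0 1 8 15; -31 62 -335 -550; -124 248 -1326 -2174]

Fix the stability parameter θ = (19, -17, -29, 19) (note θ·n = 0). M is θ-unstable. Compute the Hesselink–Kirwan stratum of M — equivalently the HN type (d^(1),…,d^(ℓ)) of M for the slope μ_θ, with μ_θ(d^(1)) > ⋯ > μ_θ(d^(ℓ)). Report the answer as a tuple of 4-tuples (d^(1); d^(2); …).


Barcode: M ≅ I[1,1]^2, I[1,4], I[3,4]^3. HN layers by μ_θ (3 steps, strictly decreasing):
  μ^(1)=19; μ^(2)=-9; μ^(3)=-29

((2, 0, 0, 4); (1, 1, 1, 0); (0, 0, 3, 0))


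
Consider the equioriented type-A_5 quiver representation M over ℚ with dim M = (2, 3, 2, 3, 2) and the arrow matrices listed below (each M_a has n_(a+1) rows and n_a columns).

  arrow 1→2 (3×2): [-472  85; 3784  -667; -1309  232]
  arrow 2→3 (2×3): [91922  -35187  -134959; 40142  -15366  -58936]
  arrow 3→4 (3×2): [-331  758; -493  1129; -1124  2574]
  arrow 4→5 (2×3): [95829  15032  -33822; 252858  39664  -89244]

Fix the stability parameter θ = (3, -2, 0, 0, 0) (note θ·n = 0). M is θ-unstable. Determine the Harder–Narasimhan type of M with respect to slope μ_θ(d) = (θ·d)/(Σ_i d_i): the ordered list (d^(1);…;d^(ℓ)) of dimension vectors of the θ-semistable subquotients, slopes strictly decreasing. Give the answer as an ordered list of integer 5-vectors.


Barcode: M ≅ I[1,4], I[1,5], I[2,2], I[4,4], I[5,5]. HN layers by μ_θ (4 steps, strictly decreasing):
  μ^(1)=1/4; μ^(2)=1/5; μ^(3)=0; μ^(4)=-2

((1, 1, 1, 1, 0); (1, 1, 1, 1, 1); (0, 0, 0, 1, 1); (0, 1, 0, 0, 0))
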